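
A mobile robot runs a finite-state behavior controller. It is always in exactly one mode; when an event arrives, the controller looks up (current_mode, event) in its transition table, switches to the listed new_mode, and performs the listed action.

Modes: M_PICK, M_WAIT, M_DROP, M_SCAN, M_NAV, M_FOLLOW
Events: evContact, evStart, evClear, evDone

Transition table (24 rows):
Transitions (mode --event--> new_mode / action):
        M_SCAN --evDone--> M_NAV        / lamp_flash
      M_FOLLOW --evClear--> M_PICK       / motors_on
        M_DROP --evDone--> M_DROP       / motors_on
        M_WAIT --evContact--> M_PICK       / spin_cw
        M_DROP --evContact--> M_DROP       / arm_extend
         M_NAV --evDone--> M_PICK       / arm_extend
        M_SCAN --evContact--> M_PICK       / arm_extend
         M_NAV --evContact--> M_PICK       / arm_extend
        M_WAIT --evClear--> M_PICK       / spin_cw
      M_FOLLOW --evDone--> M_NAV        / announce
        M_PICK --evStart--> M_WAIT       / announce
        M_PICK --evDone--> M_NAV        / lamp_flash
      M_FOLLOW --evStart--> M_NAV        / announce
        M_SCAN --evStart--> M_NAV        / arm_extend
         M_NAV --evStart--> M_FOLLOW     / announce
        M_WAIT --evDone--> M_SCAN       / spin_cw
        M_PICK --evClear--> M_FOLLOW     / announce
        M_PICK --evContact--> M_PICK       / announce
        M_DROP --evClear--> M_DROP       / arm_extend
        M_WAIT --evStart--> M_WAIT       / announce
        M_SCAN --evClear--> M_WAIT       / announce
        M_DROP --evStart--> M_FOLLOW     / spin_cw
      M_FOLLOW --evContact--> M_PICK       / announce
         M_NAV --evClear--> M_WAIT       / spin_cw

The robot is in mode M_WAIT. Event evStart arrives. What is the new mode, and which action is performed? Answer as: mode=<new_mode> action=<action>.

current mode = M_WAIT; filter table to that mode:
  (M_WAIT, evContact) → (M_PICK, spin_cw)
  (M_WAIT, evClear) → (M_PICK, spin_cw)
  (M_WAIT, evDone) → (M_SCAN, spin_cw)
  (M_WAIT, evStart) → (M_WAIT, announce)  ← event matches
event = evStart selects (M_WAIT, announce)

mode=M_WAIT action=announce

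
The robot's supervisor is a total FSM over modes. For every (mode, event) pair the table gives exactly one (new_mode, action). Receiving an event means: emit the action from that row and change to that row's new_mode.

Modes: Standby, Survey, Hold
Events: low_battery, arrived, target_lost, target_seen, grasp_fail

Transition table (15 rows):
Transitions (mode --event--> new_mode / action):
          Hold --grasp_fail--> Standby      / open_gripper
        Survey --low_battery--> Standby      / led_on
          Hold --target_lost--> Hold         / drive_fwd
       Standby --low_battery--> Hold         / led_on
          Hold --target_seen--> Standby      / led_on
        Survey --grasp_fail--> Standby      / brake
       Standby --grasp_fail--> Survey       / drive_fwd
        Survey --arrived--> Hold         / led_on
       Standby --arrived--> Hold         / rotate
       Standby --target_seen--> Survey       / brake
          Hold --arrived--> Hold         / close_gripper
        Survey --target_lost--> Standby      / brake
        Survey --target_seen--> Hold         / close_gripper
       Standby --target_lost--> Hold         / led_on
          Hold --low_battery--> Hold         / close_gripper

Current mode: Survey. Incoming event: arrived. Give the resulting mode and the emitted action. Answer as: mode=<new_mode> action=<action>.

mode=Hold action=led_on

current mode = Survey; filter table to that mode:
  (Survey, low_battery) → (Standby, led_on)
  (Survey, grasp_fail) → (Standby, brake)
  (Survey, arrived) → (Hold, led_on)  ← event matches
  (Survey, target_lost) → (Standby, brake)
  (Survey, target_seen) → (Hold, close_gripper)
event = arrived selects (Hold, led_on)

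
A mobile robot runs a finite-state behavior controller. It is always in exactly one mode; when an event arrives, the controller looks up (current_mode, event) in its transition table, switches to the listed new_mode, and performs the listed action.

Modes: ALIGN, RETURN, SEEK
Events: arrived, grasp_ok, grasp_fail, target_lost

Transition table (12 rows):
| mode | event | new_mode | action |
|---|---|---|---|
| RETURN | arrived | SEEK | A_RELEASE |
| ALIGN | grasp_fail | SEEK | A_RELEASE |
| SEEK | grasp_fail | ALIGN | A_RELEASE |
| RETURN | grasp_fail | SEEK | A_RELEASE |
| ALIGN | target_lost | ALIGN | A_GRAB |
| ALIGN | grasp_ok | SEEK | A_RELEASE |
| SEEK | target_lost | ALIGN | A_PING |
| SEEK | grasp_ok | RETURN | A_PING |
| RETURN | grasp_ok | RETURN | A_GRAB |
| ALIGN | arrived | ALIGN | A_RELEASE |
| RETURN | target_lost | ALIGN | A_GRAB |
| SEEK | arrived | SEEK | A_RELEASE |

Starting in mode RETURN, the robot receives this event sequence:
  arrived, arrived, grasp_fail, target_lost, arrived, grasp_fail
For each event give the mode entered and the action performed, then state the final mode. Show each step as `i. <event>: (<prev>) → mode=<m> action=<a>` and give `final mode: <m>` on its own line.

1. arrived: (RETURN) → mode=SEEK action=A_RELEASE
2. arrived: (SEEK) → mode=SEEK action=A_RELEASE
3. grasp_fail: (SEEK) → mode=ALIGN action=A_RELEASE
4. target_lost: (ALIGN) → mode=ALIGN action=A_GRAB
5. arrived: (ALIGN) → mode=ALIGN action=A_RELEASE
6. grasp_fail: (ALIGN) → mode=SEEK action=A_RELEASE

final mode: SEEK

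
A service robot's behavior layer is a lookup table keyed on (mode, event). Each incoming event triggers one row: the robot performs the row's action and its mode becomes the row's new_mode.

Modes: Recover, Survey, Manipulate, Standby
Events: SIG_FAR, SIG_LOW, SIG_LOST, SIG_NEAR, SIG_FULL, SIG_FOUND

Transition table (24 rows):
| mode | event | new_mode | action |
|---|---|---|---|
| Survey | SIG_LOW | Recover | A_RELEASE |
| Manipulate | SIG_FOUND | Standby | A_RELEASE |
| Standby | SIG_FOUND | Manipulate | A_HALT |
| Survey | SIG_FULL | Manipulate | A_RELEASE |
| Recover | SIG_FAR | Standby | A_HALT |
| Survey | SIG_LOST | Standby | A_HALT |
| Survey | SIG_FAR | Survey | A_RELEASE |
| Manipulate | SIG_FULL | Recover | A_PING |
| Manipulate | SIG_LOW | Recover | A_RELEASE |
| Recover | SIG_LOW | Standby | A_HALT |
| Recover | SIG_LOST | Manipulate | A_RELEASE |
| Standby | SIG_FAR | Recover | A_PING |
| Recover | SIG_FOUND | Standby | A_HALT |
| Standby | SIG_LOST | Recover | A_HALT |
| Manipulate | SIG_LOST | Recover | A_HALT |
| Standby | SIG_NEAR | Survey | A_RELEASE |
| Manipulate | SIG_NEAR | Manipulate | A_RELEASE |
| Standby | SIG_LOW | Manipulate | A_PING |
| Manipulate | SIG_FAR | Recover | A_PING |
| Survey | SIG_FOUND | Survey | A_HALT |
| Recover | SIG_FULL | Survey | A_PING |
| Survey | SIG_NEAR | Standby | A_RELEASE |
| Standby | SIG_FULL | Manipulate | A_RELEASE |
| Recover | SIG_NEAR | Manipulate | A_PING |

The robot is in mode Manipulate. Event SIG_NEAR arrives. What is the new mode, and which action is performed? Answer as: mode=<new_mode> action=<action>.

current mode = Manipulate; filter table to that mode:
  (Manipulate, SIG_FOUND) → (Standby, A_RELEASE)
  (Manipulate, SIG_FULL) → (Recover, A_PING)
  (Manipulate, SIG_LOW) → (Recover, A_RELEASE)
  (Manipulate, SIG_LOST) → (Recover, A_HALT)
  (Manipulate, SIG_NEAR) → (Manipulate, A_RELEASE)  ← event matches
  (Manipulate, SIG_FAR) → (Recover, A_PING)
event = SIG_NEAR selects (Manipulate, A_RELEASE)

mode=Manipulate action=A_RELEASE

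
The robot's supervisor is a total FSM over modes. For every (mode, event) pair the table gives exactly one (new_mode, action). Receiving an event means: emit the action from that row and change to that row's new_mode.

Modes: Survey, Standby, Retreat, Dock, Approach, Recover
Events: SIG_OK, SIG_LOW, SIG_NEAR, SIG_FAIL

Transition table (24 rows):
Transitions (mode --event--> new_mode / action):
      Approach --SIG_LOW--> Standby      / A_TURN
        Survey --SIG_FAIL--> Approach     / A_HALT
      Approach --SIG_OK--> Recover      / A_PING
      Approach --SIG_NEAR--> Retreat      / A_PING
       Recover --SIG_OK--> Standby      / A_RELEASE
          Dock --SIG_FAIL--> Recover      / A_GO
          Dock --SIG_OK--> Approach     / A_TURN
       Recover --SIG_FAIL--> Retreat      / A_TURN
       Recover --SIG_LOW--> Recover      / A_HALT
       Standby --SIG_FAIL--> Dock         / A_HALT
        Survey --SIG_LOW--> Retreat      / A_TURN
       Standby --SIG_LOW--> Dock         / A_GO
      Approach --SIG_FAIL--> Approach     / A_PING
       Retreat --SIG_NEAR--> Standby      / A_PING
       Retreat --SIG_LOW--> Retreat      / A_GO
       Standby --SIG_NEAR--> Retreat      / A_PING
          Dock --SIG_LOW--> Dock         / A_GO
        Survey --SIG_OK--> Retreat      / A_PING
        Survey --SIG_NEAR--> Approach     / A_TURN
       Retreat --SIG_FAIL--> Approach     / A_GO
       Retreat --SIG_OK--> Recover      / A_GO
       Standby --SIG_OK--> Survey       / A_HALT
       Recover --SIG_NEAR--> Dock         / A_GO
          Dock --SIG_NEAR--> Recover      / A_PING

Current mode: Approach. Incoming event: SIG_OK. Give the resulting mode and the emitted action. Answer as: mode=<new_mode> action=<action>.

mode=Recover action=A_PING

current mode = Approach; filter table to that mode:
  (Approach, SIG_LOW) → (Standby, A_TURN)
  (Approach, SIG_OK) → (Recover, A_PING)  ← event matches
  (Approach, SIG_NEAR) → (Retreat, A_PING)
  (Approach, SIG_FAIL) → (Approach, A_PING)
event = SIG_OK selects (Recover, A_PING)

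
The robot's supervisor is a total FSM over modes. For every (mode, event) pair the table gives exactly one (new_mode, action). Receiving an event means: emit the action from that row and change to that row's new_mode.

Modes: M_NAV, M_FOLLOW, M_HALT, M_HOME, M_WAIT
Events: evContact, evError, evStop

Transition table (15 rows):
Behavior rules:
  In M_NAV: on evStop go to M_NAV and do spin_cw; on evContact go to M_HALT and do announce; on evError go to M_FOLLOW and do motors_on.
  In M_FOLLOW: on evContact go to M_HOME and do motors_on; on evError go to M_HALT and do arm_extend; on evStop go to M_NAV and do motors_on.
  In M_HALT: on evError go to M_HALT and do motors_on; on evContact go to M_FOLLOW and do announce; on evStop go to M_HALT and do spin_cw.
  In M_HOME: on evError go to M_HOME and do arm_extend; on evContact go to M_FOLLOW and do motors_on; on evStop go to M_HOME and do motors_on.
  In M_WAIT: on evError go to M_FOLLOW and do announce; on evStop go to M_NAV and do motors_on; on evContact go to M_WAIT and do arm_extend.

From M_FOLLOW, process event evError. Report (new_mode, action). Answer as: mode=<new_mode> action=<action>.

current mode = M_FOLLOW; filter table to that mode:
  (M_FOLLOW, evContact) → (M_HOME, motors_on)
  (M_FOLLOW, evError) → (M_HALT, arm_extend)  ← event matches
  (M_FOLLOW, evStop) → (M_NAV, motors_on)
event = evError selects (M_HALT, arm_extend)

mode=M_HALT action=arm_extend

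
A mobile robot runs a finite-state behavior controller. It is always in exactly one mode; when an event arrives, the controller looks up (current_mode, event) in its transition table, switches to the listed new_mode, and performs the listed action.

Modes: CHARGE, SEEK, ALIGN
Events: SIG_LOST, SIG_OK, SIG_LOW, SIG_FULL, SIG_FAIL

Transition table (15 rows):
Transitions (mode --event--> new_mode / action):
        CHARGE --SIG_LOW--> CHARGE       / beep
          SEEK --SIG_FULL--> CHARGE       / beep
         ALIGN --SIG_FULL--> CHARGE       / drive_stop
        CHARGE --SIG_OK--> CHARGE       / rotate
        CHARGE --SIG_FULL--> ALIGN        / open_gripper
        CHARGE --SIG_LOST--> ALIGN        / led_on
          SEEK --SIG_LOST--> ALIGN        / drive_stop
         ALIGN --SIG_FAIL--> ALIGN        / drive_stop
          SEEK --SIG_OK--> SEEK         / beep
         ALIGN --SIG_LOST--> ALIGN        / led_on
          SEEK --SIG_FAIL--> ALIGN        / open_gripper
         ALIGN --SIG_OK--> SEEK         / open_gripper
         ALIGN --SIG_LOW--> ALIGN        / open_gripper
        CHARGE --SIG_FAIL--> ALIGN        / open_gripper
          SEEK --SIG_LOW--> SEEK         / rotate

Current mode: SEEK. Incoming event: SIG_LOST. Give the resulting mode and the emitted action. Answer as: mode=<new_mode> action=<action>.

current mode = SEEK; filter table to that mode:
  (SEEK, SIG_FULL) → (CHARGE, beep)
  (SEEK, SIG_LOST) → (ALIGN, drive_stop)  ← event matches
  (SEEK, SIG_OK) → (SEEK, beep)
  (SEEK, SIG_FAIL) → (ALIGN, open_gripper)
  (SEEK, SIG_LOW) → (SEEK, rotate)
event = SIG_LOST selects (ALIGN, drive_stop)

mode=ALIGN action=drive_stop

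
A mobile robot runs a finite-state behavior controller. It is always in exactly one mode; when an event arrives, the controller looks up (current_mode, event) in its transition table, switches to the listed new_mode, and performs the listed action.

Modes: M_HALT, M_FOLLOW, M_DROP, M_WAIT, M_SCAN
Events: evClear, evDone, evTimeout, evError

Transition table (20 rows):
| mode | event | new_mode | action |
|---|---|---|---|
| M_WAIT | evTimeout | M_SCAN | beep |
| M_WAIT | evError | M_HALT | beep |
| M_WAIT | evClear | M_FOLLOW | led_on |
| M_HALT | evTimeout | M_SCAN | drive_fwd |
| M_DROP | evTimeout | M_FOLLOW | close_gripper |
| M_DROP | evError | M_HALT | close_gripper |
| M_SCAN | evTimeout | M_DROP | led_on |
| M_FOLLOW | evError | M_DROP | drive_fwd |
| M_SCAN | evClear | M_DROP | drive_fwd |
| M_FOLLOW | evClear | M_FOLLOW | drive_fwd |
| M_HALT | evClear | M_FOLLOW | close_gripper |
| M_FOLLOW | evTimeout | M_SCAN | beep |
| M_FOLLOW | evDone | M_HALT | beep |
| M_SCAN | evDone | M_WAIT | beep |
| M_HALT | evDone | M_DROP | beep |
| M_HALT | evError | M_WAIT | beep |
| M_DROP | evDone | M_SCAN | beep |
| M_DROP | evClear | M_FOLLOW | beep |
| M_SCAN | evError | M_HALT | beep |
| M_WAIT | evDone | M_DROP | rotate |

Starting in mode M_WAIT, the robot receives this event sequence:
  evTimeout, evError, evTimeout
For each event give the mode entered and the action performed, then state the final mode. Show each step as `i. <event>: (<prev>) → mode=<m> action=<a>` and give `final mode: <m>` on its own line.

final mode: M_SCAN

1. evTimeout: (M_WAIT) → mode=M_SCAN action=beep
2. evError: (M_SCAN) → mode=M_HALT action=beep
3. evTimeout: (M_HALT) → mode=M_SCAN action=drive_fwd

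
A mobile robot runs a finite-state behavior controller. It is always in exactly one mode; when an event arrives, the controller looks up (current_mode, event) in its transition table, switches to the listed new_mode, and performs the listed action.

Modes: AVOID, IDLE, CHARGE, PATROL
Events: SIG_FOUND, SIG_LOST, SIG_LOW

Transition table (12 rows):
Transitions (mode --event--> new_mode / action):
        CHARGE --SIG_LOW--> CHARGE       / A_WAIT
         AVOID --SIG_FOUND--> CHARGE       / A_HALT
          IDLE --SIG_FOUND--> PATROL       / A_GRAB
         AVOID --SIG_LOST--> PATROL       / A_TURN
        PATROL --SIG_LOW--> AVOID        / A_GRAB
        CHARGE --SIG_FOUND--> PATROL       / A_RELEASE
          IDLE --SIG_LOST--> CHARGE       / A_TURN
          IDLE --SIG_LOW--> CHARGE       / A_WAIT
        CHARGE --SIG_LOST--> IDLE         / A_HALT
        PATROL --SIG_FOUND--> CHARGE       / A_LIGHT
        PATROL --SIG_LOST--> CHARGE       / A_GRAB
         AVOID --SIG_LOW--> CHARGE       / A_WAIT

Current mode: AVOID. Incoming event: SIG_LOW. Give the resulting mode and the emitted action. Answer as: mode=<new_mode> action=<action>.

current mode = AVOID; filter table to that mode:
  (AVOID, SIG_FOUND) → (CHARGE, A_HALT)
  (AVOID, SIG_LOST) → (PATROL, A_TURN)
  (AVOID, SIG_LOW) → (CHARGE, A_WAIT)  ← event matches
event = SIG_LOW selects (CHARGE, A_WAIT)

mode=CHARGE action=A_WAIT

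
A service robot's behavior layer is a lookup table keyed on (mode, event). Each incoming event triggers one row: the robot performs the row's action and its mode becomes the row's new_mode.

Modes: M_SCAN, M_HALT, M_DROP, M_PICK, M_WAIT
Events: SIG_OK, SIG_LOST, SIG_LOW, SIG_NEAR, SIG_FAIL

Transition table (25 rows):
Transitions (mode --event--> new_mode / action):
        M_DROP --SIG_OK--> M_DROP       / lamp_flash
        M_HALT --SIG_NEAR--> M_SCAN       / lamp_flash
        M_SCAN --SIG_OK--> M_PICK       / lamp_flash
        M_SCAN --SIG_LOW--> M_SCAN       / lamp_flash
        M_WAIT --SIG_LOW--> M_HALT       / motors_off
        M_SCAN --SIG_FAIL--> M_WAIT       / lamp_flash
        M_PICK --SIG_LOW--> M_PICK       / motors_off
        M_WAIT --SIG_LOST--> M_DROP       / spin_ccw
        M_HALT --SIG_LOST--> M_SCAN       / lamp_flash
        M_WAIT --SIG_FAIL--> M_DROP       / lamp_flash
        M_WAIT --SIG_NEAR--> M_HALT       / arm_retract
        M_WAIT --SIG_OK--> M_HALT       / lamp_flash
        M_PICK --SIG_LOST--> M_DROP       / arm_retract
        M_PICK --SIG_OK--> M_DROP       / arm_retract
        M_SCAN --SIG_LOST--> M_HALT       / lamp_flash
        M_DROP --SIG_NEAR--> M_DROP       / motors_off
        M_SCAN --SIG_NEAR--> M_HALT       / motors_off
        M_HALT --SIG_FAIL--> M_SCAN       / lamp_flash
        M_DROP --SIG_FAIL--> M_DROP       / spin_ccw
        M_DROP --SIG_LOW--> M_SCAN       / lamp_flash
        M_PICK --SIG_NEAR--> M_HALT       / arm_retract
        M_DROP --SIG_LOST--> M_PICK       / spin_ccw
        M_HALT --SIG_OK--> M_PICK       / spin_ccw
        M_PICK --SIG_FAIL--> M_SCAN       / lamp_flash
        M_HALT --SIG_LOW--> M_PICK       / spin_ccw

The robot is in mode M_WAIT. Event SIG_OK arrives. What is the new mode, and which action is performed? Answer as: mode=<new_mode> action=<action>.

mode=M_HALT action=lamp_flash

current mode = M_WAIT; filter table to that mode:
  (M_WAIT, SIG_LOW) → (M_HALT, motors_off)
  (M_WAIT, SIG_LOST) → (M_DROP, spin_ccw)
  (M_WAIT, SIG_FAIL) → (M_DROP, lamp_flash)
  (M_WAIT, SIG_NEAR) → (M_HALT, arm_retract)
  (M_WAIT, SIG_OK) → (M_HALT, lamp_flash)  ← event matches
event = SIG_OK selects (M_HALT, lamp_flash)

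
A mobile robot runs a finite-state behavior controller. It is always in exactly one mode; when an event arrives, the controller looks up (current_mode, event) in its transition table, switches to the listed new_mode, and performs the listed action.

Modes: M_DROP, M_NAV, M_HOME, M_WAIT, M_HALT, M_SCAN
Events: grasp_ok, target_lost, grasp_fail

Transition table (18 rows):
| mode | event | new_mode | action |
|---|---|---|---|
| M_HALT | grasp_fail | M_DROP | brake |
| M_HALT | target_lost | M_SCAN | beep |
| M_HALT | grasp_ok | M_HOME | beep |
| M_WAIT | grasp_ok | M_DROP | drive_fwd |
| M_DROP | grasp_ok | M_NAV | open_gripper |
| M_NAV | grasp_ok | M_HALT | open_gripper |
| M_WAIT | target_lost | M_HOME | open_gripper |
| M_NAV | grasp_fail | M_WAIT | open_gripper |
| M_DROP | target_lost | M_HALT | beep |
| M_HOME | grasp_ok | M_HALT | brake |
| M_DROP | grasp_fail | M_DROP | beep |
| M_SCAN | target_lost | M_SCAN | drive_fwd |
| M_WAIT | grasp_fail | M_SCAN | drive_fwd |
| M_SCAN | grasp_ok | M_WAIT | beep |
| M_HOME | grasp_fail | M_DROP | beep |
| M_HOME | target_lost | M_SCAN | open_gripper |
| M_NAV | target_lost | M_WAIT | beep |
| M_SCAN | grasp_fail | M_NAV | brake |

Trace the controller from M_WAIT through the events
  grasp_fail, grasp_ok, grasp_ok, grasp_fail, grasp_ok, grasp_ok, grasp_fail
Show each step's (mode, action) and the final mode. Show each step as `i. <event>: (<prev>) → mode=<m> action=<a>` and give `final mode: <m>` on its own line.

1. grasp_fail: (M_WAIT) → mode=M_SCAN action=drive_fwd
2. grasp_ok: (M_SCAN) → mode=M_WAIT action=beep
3. grasp_ok: (M_WAIT) → mode=M_DROP action=drive_fwd
4. grasp_fail: (M_DROP) → mode=M_DROP action=beep
5. grasp_ok: (M_DROP) → mode=M_NAV action=open_gripper
6. grasp_ok: (M_NAV) → mode=M_HALT action=open_gripper
7. grasp_fail: (M_HALT) → mode=M_DROP action=brake

final mode: M_DROP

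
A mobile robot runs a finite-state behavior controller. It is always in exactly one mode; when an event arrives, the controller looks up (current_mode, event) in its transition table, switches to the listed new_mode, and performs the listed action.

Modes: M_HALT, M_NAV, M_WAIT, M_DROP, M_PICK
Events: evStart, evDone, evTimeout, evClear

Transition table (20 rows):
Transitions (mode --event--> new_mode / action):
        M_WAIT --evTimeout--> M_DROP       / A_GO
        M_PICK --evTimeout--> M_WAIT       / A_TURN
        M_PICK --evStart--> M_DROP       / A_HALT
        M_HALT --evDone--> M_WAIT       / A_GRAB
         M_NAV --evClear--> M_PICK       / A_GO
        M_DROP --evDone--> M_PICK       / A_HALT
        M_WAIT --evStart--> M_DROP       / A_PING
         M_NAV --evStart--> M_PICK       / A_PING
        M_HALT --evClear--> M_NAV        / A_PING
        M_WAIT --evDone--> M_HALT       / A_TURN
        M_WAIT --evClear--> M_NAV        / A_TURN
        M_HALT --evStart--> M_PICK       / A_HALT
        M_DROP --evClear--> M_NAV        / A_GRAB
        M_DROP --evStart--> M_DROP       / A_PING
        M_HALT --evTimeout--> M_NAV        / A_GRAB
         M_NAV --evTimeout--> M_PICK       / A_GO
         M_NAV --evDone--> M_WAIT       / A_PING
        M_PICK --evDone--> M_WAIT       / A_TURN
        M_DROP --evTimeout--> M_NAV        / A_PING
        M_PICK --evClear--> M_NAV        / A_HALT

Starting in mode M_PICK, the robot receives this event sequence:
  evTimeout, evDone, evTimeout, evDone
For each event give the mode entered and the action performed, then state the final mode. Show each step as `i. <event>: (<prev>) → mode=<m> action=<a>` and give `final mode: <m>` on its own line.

1. evTimeout: (M_PICK) → mode=M_WAIT action=A_TURN
2. evDone: (M_WAIT) → mode=M_HALT action=A_TURN
3. evTimeout: (M_HALT) → mode=M_NAV action=A_GRAB
4. evDone: (M_NAV) → mode=M_WAIT action=A_PING

final mode: M_WAIT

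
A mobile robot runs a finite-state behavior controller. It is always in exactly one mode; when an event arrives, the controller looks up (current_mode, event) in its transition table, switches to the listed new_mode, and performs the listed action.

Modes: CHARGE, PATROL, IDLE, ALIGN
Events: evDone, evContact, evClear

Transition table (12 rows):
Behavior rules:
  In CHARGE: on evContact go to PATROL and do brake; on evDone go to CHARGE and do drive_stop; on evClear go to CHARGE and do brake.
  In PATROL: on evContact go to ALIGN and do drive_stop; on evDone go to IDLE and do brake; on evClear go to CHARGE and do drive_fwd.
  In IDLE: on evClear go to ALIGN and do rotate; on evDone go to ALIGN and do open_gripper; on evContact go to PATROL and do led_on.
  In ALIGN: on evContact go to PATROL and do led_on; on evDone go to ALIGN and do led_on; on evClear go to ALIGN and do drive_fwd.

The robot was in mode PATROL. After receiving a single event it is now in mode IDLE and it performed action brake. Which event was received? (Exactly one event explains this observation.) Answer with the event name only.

try evDone: (PATROL, evDone) → (IDLE, brake)  ← matches
try evContact: (PATROL, evContact) → (ALIGN, drive_stop)
try evClear: (PATROL, evClear) → (CHARGE, drive_fwd)

evDone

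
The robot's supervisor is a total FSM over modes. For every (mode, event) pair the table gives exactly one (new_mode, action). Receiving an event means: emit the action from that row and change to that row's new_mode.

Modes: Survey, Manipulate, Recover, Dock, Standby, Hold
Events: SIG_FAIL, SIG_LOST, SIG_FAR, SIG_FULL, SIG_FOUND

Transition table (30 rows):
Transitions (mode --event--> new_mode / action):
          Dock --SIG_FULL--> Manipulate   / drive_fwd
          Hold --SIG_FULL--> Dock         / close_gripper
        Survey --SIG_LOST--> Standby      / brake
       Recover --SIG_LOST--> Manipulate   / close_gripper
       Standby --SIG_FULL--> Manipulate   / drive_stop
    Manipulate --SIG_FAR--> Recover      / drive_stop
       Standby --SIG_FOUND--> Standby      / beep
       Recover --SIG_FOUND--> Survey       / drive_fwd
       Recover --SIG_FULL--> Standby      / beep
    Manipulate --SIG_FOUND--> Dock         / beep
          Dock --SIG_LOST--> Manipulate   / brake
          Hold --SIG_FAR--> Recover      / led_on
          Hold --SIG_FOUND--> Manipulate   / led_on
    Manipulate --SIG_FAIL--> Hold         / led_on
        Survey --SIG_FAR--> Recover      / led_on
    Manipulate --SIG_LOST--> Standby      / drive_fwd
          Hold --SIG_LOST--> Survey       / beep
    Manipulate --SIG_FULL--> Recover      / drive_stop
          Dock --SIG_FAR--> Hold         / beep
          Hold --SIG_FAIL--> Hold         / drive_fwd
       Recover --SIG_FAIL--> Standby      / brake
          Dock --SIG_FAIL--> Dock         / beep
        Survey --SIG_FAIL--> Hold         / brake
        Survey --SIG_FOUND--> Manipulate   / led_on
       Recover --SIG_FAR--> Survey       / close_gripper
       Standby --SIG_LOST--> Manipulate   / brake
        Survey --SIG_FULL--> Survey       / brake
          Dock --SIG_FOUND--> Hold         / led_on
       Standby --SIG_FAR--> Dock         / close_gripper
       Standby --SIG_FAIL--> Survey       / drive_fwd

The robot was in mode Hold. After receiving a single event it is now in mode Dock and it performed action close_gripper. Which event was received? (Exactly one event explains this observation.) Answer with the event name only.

SIG_FULL

try SIG_FAIL: (Hold, SIG_FAIL) → (Hold, drive_fwd)
try SIG_LOST: (Hold, SIG_LOST) → (Survey, beep)
try SIG_FAR: (Hold, SIG_FAR) → (Recover, led_on)
try SIG_FULL: (Hold, SIG_FULL) → (Dock, close_gripper)  ← matches
try SIG_FOUND: (Hold, SIG_FOUND) → (Manipulate, led_on)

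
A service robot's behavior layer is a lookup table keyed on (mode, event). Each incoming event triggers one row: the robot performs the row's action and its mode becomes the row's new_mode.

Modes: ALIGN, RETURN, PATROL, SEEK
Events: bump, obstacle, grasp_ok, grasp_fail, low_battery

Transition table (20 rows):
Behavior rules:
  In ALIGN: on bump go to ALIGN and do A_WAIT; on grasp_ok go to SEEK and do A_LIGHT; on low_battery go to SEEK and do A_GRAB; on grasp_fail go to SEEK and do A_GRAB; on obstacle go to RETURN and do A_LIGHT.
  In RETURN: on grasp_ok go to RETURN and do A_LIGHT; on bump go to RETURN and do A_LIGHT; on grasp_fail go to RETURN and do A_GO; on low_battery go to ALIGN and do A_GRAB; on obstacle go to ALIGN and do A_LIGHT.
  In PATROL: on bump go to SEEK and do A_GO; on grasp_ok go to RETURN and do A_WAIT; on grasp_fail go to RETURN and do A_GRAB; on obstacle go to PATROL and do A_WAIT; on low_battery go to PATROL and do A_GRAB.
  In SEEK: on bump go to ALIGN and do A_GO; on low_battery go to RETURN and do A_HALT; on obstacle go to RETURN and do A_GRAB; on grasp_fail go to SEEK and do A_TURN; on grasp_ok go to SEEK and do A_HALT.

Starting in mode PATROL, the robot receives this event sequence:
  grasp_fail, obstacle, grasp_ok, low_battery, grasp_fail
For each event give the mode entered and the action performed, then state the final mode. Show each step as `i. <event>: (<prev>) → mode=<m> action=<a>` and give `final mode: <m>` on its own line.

1. grasp_fail: (PATROL) → mode=RETURN action=A_GRAB
2. obstacle: (RETURN) → mode=ALIGN action=A_LIGHT
3. grasp_ok: (ALIGN) → mode=SEEK action=A_LIGHT
4. low_battery: (SEEK) → mode=RETURN action=A_HALT
5. grasp_fail: (RETURN) → mode=RETURN action=A_GO

final mode: RETURN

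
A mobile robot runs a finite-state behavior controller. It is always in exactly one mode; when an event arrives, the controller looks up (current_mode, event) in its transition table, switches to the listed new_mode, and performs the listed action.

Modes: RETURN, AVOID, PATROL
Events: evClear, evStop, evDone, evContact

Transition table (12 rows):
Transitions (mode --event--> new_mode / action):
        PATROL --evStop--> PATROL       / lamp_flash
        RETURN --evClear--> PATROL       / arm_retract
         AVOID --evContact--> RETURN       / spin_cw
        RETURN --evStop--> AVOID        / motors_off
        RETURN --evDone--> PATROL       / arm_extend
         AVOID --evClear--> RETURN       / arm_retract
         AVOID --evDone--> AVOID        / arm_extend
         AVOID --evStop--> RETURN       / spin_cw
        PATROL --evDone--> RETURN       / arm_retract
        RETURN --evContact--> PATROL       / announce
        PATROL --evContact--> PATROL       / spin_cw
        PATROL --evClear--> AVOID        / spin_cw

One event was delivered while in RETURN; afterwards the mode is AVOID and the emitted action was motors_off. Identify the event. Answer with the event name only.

evStop

try evClear: (RETURN, evClear) → (PATROL, arm_retract)
try evStop: (RETURN, evStop) → (AVOID, motors_off)  ← matches
try evDone: (RETURN, evDone) → (PATROL, arm_extend)
try evContact: (RETURN, evContact) → (PATROL, announce)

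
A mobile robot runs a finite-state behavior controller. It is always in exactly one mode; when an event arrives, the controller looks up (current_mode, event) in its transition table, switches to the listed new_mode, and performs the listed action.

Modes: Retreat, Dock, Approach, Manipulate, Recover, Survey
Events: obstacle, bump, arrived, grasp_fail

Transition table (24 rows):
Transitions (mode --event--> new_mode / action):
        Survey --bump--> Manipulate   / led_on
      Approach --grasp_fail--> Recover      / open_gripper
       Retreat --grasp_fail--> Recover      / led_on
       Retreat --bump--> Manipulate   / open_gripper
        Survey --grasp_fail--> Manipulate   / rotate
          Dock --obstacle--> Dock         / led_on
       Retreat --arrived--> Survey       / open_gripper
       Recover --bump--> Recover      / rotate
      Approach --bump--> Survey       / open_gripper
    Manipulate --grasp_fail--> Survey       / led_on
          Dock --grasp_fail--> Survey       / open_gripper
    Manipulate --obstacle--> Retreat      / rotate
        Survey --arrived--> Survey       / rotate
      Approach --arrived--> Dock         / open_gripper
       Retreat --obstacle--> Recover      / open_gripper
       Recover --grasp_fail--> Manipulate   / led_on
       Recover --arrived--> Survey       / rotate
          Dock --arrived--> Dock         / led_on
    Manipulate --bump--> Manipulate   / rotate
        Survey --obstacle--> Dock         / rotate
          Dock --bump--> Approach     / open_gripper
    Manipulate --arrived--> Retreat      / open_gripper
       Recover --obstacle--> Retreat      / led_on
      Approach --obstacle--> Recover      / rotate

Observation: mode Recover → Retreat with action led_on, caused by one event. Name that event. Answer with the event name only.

obstacle

try obstacle: (Recover, obstacle) → (Retreat, led_on)  ← matches
try bump: (Recover, bump) → (Recover, rotate)
try arrived: (Recover, arrived) → (Survey, rotate)
try grasp_fail: (Recover, grasp_fail) → (Manipulate, led_on)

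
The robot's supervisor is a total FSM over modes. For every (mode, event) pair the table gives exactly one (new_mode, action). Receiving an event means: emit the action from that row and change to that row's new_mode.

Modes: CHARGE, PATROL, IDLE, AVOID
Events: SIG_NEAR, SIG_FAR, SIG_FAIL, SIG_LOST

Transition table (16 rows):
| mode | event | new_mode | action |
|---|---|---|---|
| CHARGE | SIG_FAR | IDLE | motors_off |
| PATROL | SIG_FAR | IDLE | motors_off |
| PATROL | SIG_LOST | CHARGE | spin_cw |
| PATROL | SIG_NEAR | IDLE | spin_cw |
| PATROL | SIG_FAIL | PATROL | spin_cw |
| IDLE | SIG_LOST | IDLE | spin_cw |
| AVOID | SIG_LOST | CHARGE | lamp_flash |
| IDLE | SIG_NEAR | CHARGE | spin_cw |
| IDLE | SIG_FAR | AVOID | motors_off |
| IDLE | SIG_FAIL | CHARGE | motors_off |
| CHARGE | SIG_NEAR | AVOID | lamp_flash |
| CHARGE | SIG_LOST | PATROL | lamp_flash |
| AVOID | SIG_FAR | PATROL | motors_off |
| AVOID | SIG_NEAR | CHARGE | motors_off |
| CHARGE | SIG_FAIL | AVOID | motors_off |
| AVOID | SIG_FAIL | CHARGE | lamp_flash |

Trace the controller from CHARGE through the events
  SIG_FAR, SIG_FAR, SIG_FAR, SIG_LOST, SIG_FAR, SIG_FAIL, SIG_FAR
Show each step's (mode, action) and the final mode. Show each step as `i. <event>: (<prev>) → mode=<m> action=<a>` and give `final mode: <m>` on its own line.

final mode: IDLE

1. SIG_FAR: (CHARGE) → mode=IDLE action=motors_off
2. SIG_FAR: (IDLE) → mode=AVOID action=motors_off
3. SIG_FAR: (AVOID) → mode=PATROL action=motors_off
4. SIG_LOST: (PATROL) → mode=CHARGE action=spin_cw
5. SIG_FAR: (CHARGE) → mode=IDLE action=motors_off
6. SIG_FAIL: (IDLE) → mode=CHARGE action=motors_off
7. SIG_FAR: (CHARGE) → mode=IDLE action=motors_off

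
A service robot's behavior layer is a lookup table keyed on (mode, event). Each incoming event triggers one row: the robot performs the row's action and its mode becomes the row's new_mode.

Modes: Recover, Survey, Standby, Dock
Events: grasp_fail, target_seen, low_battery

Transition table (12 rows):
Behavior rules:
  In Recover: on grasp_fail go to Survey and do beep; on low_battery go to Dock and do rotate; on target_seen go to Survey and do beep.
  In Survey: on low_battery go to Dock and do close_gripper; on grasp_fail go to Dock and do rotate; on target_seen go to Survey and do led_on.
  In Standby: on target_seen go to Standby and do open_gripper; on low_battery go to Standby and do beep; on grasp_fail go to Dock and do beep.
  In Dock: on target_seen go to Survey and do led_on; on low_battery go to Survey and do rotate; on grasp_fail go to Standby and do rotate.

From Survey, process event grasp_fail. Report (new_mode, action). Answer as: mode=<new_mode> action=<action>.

current mode = Survey; filter table to that mode:
  (Survey, low_battery) → (Dock, close_gripper)
  (Survey, grasp_fail) → (Dock, rotate)  ← event matches
  (Survey, target_seen) → (Survey, led_on)
event = grasp_fail selects (Dock, rotate)

mode=Dock action=rotate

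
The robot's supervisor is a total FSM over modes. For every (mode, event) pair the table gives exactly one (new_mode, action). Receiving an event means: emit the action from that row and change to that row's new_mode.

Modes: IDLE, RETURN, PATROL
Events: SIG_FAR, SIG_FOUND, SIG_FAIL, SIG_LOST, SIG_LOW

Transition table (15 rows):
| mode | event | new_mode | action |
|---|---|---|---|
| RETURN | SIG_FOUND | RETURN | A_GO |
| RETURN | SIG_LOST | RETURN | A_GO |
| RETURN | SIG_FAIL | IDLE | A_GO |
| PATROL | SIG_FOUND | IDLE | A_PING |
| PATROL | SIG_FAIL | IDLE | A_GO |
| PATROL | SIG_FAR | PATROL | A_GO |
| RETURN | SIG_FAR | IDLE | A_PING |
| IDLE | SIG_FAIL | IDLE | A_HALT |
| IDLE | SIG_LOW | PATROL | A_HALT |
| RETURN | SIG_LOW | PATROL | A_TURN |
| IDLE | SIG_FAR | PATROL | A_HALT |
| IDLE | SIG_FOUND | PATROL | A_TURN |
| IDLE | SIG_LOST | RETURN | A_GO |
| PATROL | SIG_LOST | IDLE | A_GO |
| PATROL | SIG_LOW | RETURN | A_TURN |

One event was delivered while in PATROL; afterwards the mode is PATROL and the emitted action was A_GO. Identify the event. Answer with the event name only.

SIG_FAR

try SIG_FAR: (PATROL, SIG_FAR) → (PATROL, A_GO)  ← matches
try SIG_FOUND: (PATROL, SIG_FOUND) → (IDLE, A_PING)
try SIG_FAIL: (PATROL, SIG_FAIL) → (IDLE, A_GO)
try SIG_LOST: (PATROL, SIG_LOST) → (IDLE, A_GO)
try SIG_LOW: (PATROL, SIG_LOW) → (RETURN, A_TURN)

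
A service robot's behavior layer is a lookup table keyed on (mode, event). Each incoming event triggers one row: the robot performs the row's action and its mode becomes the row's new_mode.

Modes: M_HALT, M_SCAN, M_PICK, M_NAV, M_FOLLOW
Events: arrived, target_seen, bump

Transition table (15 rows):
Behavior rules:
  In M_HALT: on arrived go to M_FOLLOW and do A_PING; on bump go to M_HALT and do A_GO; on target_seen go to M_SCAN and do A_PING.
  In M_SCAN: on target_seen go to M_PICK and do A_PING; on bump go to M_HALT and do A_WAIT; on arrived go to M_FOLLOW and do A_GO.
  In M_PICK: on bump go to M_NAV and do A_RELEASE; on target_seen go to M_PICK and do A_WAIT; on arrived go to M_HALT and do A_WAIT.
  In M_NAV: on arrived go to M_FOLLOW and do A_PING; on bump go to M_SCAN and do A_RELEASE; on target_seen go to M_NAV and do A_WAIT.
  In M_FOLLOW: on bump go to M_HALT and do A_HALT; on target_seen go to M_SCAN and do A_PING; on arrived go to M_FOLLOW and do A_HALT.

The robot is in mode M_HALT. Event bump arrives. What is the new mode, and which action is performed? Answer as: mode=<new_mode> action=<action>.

current mode = M_HALT; filter table to that mode:
  (M_HALT, arrived) → (M_FOLLOW, A_PING)
  (M_HALT, bump) → (M_HALT, A_GO)  ← event matches
  (M_HALT, target_seen) → (M_SCAN, A_PING)
event = bump selects (M_HALT, A_GO)

mode=M_HALT action=A_GO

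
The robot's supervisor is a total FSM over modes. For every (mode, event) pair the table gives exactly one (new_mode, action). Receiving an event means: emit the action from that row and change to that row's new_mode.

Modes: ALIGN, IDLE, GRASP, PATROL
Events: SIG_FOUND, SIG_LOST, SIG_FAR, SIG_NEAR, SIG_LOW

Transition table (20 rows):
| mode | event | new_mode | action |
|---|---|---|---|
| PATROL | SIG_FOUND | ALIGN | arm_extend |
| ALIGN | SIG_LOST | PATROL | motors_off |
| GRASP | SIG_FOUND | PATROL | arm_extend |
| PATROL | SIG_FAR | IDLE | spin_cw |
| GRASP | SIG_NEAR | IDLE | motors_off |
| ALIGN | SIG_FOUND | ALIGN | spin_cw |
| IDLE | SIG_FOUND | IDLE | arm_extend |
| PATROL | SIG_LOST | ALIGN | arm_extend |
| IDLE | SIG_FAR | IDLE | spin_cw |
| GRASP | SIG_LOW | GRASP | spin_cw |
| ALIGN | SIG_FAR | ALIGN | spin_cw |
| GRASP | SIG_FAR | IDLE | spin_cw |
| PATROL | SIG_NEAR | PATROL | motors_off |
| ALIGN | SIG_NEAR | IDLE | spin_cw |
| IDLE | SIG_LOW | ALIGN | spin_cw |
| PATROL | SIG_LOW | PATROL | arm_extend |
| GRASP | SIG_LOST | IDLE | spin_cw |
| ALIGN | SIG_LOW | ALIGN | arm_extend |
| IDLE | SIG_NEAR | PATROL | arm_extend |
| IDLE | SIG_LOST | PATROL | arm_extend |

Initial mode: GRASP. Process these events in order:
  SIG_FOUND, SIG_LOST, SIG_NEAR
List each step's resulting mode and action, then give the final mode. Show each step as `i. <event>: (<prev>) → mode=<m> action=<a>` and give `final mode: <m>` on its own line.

1. SIG_FOUND: (GRASP) → mode=PATROL action=arm_extend
2. SIG_LOST: (PATROL) → mode=ALIGN action=arm_extend
3. SIG_NEAR: (ALIGN) → mode=IDLE action=spin_cw

final mode: IDLE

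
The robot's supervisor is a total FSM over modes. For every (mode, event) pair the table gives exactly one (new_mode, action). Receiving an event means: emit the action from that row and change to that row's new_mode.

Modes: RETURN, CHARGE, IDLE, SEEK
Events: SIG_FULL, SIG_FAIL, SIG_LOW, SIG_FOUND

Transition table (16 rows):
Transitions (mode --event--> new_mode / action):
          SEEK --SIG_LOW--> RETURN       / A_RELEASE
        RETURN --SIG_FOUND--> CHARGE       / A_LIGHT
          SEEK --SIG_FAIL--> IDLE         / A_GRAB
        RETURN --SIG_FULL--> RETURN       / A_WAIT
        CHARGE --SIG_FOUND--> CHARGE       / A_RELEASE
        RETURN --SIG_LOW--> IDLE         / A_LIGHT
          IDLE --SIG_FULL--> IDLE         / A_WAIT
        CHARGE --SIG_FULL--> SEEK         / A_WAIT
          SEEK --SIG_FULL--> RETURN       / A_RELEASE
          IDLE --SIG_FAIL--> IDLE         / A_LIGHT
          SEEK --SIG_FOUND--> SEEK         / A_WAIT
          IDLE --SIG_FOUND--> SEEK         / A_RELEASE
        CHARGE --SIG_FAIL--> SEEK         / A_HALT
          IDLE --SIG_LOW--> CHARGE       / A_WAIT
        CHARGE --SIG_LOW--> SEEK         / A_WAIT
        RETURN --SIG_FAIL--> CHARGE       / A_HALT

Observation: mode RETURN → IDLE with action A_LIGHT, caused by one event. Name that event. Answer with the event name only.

SIG_LOW

try SIG_FULL: (RETURN, SIG_FULL) → (RETURN, A_WAIT)
try SIG_FAIL: (RETURN, SIG_FAIL) → (CHARGE, A_HALT)
try SIG_LOW: (RETURN, SIG_LOW) → (IDLE, A_LIGHT)  ← matches
try SIG_FOUND: (RETURN, SIG_FOUND) → (CHARGE, A_LIGHT)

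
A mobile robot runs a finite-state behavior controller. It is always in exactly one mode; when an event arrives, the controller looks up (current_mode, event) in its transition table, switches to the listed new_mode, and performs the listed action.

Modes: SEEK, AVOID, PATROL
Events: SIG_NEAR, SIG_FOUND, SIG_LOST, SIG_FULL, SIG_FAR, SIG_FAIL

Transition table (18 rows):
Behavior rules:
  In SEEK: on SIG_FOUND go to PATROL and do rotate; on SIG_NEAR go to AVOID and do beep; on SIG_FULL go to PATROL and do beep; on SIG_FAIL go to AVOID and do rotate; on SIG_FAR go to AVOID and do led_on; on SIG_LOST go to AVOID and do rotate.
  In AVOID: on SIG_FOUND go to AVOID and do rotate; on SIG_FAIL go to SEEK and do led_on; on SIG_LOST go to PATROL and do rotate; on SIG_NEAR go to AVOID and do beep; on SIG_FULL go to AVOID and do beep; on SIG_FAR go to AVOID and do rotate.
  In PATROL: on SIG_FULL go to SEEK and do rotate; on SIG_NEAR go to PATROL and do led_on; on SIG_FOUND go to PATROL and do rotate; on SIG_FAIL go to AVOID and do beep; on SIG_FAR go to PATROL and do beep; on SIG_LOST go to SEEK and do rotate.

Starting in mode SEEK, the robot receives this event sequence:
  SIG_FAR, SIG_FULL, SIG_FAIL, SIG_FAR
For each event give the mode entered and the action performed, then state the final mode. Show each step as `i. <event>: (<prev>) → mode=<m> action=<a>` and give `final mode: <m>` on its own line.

final mode: AVOID

1. SIG_FAR: (SEEK) → mode=AVOID action=led_on
2. SIG_FULL: (AVOID) → mode=AVOID action=beep
3. SIG_FAIL: (AVOID) → mode=SEEK action=led_on
4. SIG_FAR: (SEEK) → mode=AVOID action=led_on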